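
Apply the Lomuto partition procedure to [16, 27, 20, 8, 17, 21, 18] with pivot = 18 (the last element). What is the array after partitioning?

Lomuto partition with pivot = 18:

Initial array: [16, 27, 20, 8, 17, 21, 18]

arr[0]=16 <= 18: swap with position 0, array becomes [16, 27, 20, 8, 17, 21, 18]
arr[1]=27 > 18: no swap
arr[2]=20 > 18: no swap
arr[3]=8 <= 18: swap with position 1, array becomes [16, 8, 20, 27, 17, 21, 18]
arr[4]=17 <= 18: swap with position 2, array becomes [16, 8, 17, 27, 20, 21, 18]
arr[5]=21 > 18: no swap

Place pivot at position 3: [16, 8, 17, 18, 20, 21, 27]
Pivot position: 3

After partitioning with pivot 18, the array becomes [16, 8, 17, 18, 20, 21, 27]. The pivot is placed at index 3. All elements to the left of the pivot are <= 18, and all elements to the right are > 18.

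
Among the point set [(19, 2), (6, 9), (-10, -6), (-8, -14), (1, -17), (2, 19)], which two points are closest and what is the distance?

Computing all pairwise distances among 6 points:

d((19, 2), (6, 9)) = 14.7648
d((19, 2), (-10, -6)) = 30.0832
d((19, 2), (-8, -14)) = 31.3847
d((19, 2), (1, -17)) = 26.1725
d((19, 2), (2, 19)) = 24.0416
d((6, 9), (-10, -6)) = 21.9317
d((6, 9), (-8, -14)) = 26.9258
d((6, 9), (1, -17)) = 26.4764
d((6, 9), (2, 19)) = 10.7703
d((-10, -6), (-8, -14)) = 8.2462 <-- minimum
d((-10, -6), (1, -17)) = 15.5563
d((-10, -6), (2, 19)) = 27.7308
d((-8, -14), (1, -17)) = 9.4868
d((-8, -14), (2, 19)) = 34.4819
d((1, -17), (2, 19)) = 36.0139

Closest pair: (-10, -6) and (-8, -14) with distance 8.2462

The closest pair is (-10, -6) and (-8, -14) with Euclidean distance 8.2462. For 6 points, brute-force pairwise comparison is shown above. For large n, the divide-and-conquer algorithm (sort by x, recurse on halves, check the dividing strip) achieves O(n log n).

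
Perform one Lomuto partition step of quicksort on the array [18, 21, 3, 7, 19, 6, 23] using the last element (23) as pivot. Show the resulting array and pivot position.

Lomuto partition with pivot = 23:

Initial array: [18, 21, 3, 7, 19, 6, 23]

arr[0]=18 <= 23: swap with position 0, array becomes [18, 21, 3, 7, 19, 6, 23]
arr[1]=21 <= 23: swap with position 1, array becomes [18, 21, 3, 7, 19, 6, 23]
arr[2]=3 <= 23: swap with position 2, array becomes [18, 21, 3, 7, 19, 6, 23]
arr[3]=7 <= 23: swap with position 3, array becomes [18, 21, 3, 7, 19, 6, 23]
arr[4]=19 <= 23: swap with position 4, array becomes [18, 21, 3, 7, 19, 6, 23]
arr[5]=6 <= 23: swap with position 5, array becomes [18, 21, 3, 7, 19, 6, 23]

Place pivot at position 6: [18, 21, 3, 7, 19, 6, 23]
Pivot position: 6

After partitioning with pivot 23, the array becomes [18, 21, 3, 7, 19, 6, 23]. The pivot is placed at index 6. All elements to the left of the pivot are <= 23, and all elements to the right are > 23.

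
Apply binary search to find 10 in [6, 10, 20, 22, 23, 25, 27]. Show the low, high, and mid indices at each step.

Binary search for 10 in [6, 10, 20, 22, 23, 25, 27]:

lo=0, hi=6, mid=3, arr[mid]=22 -> 22 > 10, search left half
lo=0, hi=2, mid=1, arr[mid]=10 -> Found target at index 1!

Binary search finds 10 at index 1 after 2 comparisons. The search repeatedly halves the search space by comparing with the middle element.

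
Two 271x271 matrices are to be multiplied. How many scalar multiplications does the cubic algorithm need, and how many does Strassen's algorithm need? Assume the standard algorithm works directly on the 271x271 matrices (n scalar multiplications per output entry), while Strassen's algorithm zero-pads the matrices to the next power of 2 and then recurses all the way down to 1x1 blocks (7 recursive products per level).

Matrix multiplication for 271x271 matrices:

Strassen's algorithm requires power-of-2 dimensions. Pad 271x271 to 512x512 (next power of 2).

Standard algorithm: 271^3 = 19902511 multiplications
Strassen's algorithm: 7^(log2(512)) = 7^9 = 40353607 multiplications
Difference: 19902511 - 40353607 = -20451096 (Strassen uses MORE here due to padding overhead — for small or just-over-power-of-2 n, padding can outweigh the per-level savings)

Standard: 19902511 multiplications (271^3). Strassen: 40353607 multiplications (7^9, after padding to 512x512). Strassen reduces 8 recursive multiplications to 7 at each level.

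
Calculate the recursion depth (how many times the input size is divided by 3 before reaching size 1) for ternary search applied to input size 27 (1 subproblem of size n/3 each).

For divide and conquer with division factor 3:

Problem sizes at each level:
Level 0: 27
Level 1: 9
Level 2: 3
Level 3: 1

The root is level 0 and the size-1 base case is level 3 (the tree spans levels 0 through 3, i.e. 4 levels counting the root), so the depth is the number of divisions: log_3(27) = 3

The recursion tree depth is log_3(27) = 3. At each level, the problem size is divided by 3, so it takes 3 divisions to reduce to a base case of size 1. The algorithm makes 1 recursive call at each level.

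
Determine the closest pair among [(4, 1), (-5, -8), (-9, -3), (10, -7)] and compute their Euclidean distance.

Computing all pairwise distances among 4 points:

d((4, 1), (-5, -8)) = 12.7279
d((4, 1), (-9, -3)) = 13.6015
d((4, 1), (10, -7)) = 10.0
d((-5, -8), (-9, -3)) = 6.4031 <-- minimum
d((-5, -8), (10, -7)) = 15.0333
d((-9, -3), (10, -7)) = 19.4165

Closest pair: (-5, -8) and (-9, -3) with distance 6.4031

The closest pair is (-5, -8) and (-9, -3) with Euclidean distance 6.4031. For 4 points, brute-force pairwise comparison is shown above. For large n, the divide-and-conquer algorithm (sort by x, recurse on halves, check the dividing strip) achieves O(n log n).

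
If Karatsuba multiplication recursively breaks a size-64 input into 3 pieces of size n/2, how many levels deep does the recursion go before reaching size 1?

For divide and conquer with division factor 2:

Problem sizes at each level:
Level 0: 64
Level 1: 32
Level 2: 16
Level 3: 8
Level 4: 4
Level 5: 2
Level 6: 1

The root is level 0 and the size-1 base case is level 6 (the tree spans levels 0 through 6, i.e. 7 levels counting the root), so the depth is the number of divisions: log_2(64) = 6

The recursion tree depth is log_2(64) = 6. At each level, the problem size is divided by 2, so it takes 6 divisions to reduce to a base case of size 1. The algorithm makes 3 recursive calls at each level.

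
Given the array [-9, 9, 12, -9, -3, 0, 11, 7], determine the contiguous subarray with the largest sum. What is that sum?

Using Kadane's algorithm on [-9, 9, 12, -9, -3, 0, 11, 7]:

Scanning through the array:
Position 1 (value 9): max_ending_here = 9, max_so_far = 9
Position 2 (value 12): max_ending_here = 21, max_so_far = 21
Position 3 (value -9): max_ending_here = 12, max_so_far = 21
Position 4 (value -3): max_ending_here = 9, max_so_far = 21
Position 5 (value 0): max_ending_here = 9, max_so_far = 21
Position 6 (value 11): max_ending_here = 20, max_so_far = 21
Position 7 (value 7): max_ending_here = 27, max_so_far = 27

Maximum subarray: [9, 12, -9, -3, 0, 11, 7]
Maximum sum: 27

The maximum subarray is [9, 12, -9, -3, 0, 11, 7] with sum 27. This subarray runs from index 1 to index 7.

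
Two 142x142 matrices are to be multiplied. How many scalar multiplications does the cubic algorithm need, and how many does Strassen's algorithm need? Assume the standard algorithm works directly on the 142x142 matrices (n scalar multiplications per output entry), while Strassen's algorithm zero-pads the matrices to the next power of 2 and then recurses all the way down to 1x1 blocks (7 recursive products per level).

Matrix multiplication for 142x142 matrices:

Strassen's algorithm requires power-of-2 dimensions. Pad 142x142 to 256x256 (next power of 2).

Standard algorithm: 142^3 = 2863288 multiplications
Strassen's algorithm: 7^(log2(256)) = 7^8 = 5764801 multiplications
Difference: 2863288 - 5764801 = -2901513 (Strassen uses MORE here due to padding overhead — for small or just-over-power-of-2 n, padding can outweigh the per-level savings)

Standard: 2863288 multiplications (142^3). Strassen: 5764801 multiplications (7^8, after padding to 256x256). Strassen reduces 8 recursive multiplications to 7 at each level.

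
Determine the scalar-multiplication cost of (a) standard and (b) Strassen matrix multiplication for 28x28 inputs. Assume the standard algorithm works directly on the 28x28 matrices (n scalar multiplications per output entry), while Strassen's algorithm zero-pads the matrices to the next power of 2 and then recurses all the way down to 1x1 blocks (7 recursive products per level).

Matrix multiplication for 28x28 matrices:

Strassen's algorithm requires power-of-2 dimensions. Pad 28x28 to 32x32 (next power of 2).

Standard algorithm: 28^3 = 21952 multiplications
Strassen's algorithm: 7^(log2(32)) = 7^5 = 16807 multiplications
Savings: 21952 - 16807 = 5145 multiplications

Standard: 21952 multiplications (28^3). Strassen: 16807 multiplications (7^5, after padding to 32x32). Strassen reduces 8 recursive multiplications to 7 at each level.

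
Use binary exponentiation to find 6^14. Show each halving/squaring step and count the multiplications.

Computing 6^14 by squaring (build up from 6^1; each line after the first costs one multiplication):

6^1 = 6
6^2 = (6^1)^2 = 6^2 = 36
6^3 = 6 * 6^2 = 6 * 36 = 216
6^6 = (6^3)^2 = 216^2 = 46656
6^7 = 6 * 6^6 = 6 * 46656 = 279936
6^14 = (6^7)^2 = 279936^2 = 78364164096

Result: 78364164096
Multiplications needed: 5 (5 lines after 6^1)

6^14 = 78364164096. Using exponentiation by squaring, this requires 5 multiplications. The key idea: if the exponent is even, square the half-power; if odd, multiply by the base once.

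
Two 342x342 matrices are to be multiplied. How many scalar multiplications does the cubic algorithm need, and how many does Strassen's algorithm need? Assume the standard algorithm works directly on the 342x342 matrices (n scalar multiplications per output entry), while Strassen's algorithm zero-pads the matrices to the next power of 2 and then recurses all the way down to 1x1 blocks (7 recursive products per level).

Matrix multiplication for 342x342 matrices:

Strassen's algorithm requires power-of-2 dimensions. Pad 342x342 to 512x512 (next power of 2).

Standard algorithm: 342^3 = 40001688 multiplications
Strassen's algorithm: 7^(log2(512)) = 7^9 = 40353607 multiplications
Difference: 40001688 - 40353607 = -351919 (Strassen uses MORE here due to padding overhead — for small or just-over-power-of-2 n, padding can outweigh the per-level savings)

Standard: 40001688 multiplications (342^3). Strassen: 40353607 multiplications (7^9, after padding to 512x512). Strassen reduces 8 recursive multiplications to 7 at each level.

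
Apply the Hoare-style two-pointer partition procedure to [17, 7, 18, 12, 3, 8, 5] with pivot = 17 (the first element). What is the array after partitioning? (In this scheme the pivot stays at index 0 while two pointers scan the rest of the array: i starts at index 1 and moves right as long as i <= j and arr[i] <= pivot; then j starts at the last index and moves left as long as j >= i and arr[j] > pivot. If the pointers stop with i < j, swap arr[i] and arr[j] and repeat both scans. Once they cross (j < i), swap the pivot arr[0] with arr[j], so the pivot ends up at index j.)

Hoare-style two-pointer partition with pivot = 17:

Initial array: [17, 7, 18, 12, 3, 8, 5]

Pointers start at i = 1, j = 6.
i stops at index 2 (arr[2]=18 > 17), j stops at index 6 (arr[6]=5 <= 17): swap arr[2] and arr[6], array becomes [17, 7, 5, 12, 3, 8, 18]
i ends at 6, j ends at 5: the pointers have crossed (j < i), so scanning stops.

Swap pivot arr[0] with arr[5] to place pivot at position 5: [8, 7, 5, 12, 3, 17, 18]
Pivot position: 5

After partitioning with pivot 17, the array becomes [8, 7, 5, 12, 3, 17, 18]. The pivot is placed at index 5. All elements to the left of the pivot are <= 17, and all elements to the right are > 17.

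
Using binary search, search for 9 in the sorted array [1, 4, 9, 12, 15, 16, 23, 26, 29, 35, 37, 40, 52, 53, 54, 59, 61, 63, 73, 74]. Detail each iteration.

Binary search for 9 in [1, 4, 9, 12, 15, 16, 23, 26, 29, 35, 37, 40, 52, 53, 54, 59, 61, 63, 73, 74]:

lo=0, hi=19, mid=9, arr[mid]=35 -> 35 > 9, search left half
lo=0, hi=8, mid=4, arr[mid]=15 -> 15 > 9, search left half
lo=0, hi=3, mid=1, arr[mid]=4 -> 4 < 9, search right half
lo=2, hi=3, mid=2, arr[mid]=9 -> Found target at index 2!

Binary search finds 9 at index 2 after 4 comparisons. The search repeatedly halves the search space by comparing with the middle element.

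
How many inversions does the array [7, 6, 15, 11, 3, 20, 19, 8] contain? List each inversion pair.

Finding inversions in [7, 6, 15, 11, 3, 20, 19, 8]:

(0, 1): arr[0]=7 > arr[1]=6
(0, 4): arr[0]=7 > arr[4]=3
(1, 4): arr[1]=6 > arr[4]=3
(2, 3): arr[2]=15 > arr[3]=11
(2, 4): arr[2]=15 > arr[4]=3
(2, 7): arr[2]=15 > arr[7]=8
(3, 4): arr[3]=11 > arr[4]=3
(3, 7): arr[3]=11 > arr[7]=8
(5, 6): arr[5]=20 > arr[6]=19
(5, 7): arr[5]=20 > arr[7]=8
(6, 7): arr[6]=19 > arr[7]=8

Total inversions: 11

The array has 11 inversion(s): (0,1), (0,4), (1,4), (2,3), (2,4), (2,7), (3,4), (3,7), (5,6), (5,7), (6,7). Each pair (i,j) satisfies i < j and arr[i] > arr[j].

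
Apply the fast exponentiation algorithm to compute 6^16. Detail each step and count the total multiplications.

Computing 6^16 by squaring (build up from 6^1; each line after the first costs one multiplication):

6^1 = 6
6^2 = (6^1)^2 = 6^2 = 36
6^4 = (6^2)^2 = 36^2 = 1296
6^8 = (6^4)^2 = 1296^2 = 1679616
6^16 = (6^8)^2 = 1679616^2 = 2821109907456

Result: 2821109907456
Multiplications needed: 4 (4 lines after 6^1)

6^16 = 2821109907456. Using exponentiation by squaring, this requires 4 multiplications. The key idea: if the exponent is even, square the half-power; if odd, multiply by the base once.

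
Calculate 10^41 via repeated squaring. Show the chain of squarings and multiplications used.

Computing 10^41 by squaring (build up from 10^1; each line after the first costs one multiplication):

10^1 = 10
10^2 = (10^1)^2 = 10^2 = 100
10^4 = (10^2)^2 = 100^2 = 10000
10^5 = 10 * 10^4 = 10 * 10000 = 100000
10^10 = (10^5)^2 = 100000^2 = 10000000000
10^20 = (10^10)^2 = 10000000000^2 = 100000000000000000000
10^40 = (10^20)^2 = 100000000000000000000^2 = 10000000000000000000000000000000000000000
10^41 = 10 * 10^40 = 10 * 10000000000000000000000000000000000000000 = 100000000000000000000000000000000000000000

Result: 100000000000000000000000000000000000000000
Multiplications needed: 7 (7 lines after 10^1)

10^41 = 100000000000000000000000000000000000000000. Using exponentiation by squaring, this requires 7 multiplications. The key idea: if the exponent is even, square the half-power; if odd, multiply by the base once.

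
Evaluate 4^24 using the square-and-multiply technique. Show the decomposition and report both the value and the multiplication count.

Computing 4^24 by squaring (build up from 4^1; each line after the first costs one multiplication):

4^1 = 4
4^2 = (4^1)^2 = 4^2 = 16
4^3 = 4 * 4^2 = 4 * 16 = 64
4^6 = (4^3)^2 = 64^2 = 4096
4^12 = (4^6)^2 = 4096^2 = 16777216
4^24 = (4^12)^2 = 16777216^2 = 281474976710656

Result: 281474976710656
Multiplications needed: 5 (5 lines after 4^1)

4^24 = 281474976710656. Using exponentiation by squaring, this requires 5 multiplications. The key idea: if the exponent is even, square the half-power; if odd, multiply by the base once.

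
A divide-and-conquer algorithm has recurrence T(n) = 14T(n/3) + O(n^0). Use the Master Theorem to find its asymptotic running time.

Master Theorem for T(n) = 14T(n/3) + O(n^0):

a = 14, b = 3, c = 0
log_b(a) = log_3(14) = 2.4022

Case 1: c = 0 < log_3(14) = 2.4022
T(n) = O(n^(log_3 14))

For T(n) = 14T(n/3) + O(n^0): log_3(14) = 2.4022. This is Case 1 of the Master Theorem (c < log_b(a), work dominated by leaves), giving O(n^(log_3 14)).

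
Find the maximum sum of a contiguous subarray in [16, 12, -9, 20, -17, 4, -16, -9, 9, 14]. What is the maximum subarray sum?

Using Kadane's algorithm on [16, 12, -9, 20, -17, 4, -16, -9, 9, 14]:

Scanning through the array:
Position 1 (value 12): max_ending_here = 28, max_so_far = 28
Position 2 (value -9): max_ending_here = 19, max_so_far = 28
Position 3 (value 20): max_ending_here = 39, max_so_far = 39
Position 4 (value -17): max_ending_here = 22, max_so_far = 39
Position 5 (value 4): max_ending_here = 26, max_so_far = 39
Position 6 (value -16): max_ending_here = 10, max_so_far = 39
Position 7 (value -9): max_ending_here = 1, max_so_far = 39
Position 8 (value 9): max_ending_here = 10, max_so_far = 39
Position 9 (value 14): max_ending_here = 24, max_so_far = 39

Maximum subarray: [16, 12, -9, 20]
Maximum sum: 39

The maximum subarray is [16, 12, -9, 20] with sum 39. This subarray runs from index 0 to index 3.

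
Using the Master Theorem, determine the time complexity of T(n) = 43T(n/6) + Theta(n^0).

Master Theorem for T(n) = 43T(n/6) + O(n^0):

a = 43, b = 6, c = 0
log_b(a) = log_6(43) = 2.0992

Case 1: c = 0 < log_6(43) = 2.0992
T(n) = O(n^(log_6 43))

For T(n) = 43T(n/6) + O(n^0): log_6(43) = 2.0992. This is Case 1 of the Master Theorem (c < log_b(a), work dominated by leaves), giving O(n^(log_6 43)).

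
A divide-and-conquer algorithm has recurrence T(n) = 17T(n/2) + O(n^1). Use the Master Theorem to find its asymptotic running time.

Master Theorem for T(n) = 17T(n/2) + O(n^1):

a = 17, b = 2, c = 1
log_b(a) = log_2(17) = 4.0875

Case 1: c = 1 < log_2(17) = 4.0875
T(n) = O(n^(log_2 17))

For T(n) = 17T(n/2) + O(n^1): log_2(17) = 4.0875. This is Case 1 of the Master Theorem (c < log_b(a), work dominated by leaves), giving O(n^(log_2 17)).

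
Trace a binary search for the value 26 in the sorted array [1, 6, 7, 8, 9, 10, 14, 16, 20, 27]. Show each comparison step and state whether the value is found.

Binary search for 26 in [1, 6, 7, 8, 9, 10, 14, 16, 20, 27]:

lo=0, hi=9, mid=4, arr[mid]=9 -> 9 < 26, search right half
lo=5, hi=9, mid=7, arr[mid]=16 -> 16 < 26, search right half
lo=8, hi=9, mid=8, arr[mid]=20 -> 20 < 26, search right half
lo=9, hi=9, mid=9, arr[mid]=27 -> 27 > 26, search left half
lo=9 > hi=8, target 26 not found

Binary search determines that 26 is not in the array after 4 comparisons. The search space was exhausted without finding the target.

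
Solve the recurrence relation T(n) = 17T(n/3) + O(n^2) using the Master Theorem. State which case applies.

Master Theorem for T(n) = 17T(n/3) + O(n^2):

a = 17, b = 3, c = 2
log_b(a) = log_3(17) = 2.5789

Case 1: c = 2 < log_3(17) = 2.5789
T(n) = O(n^(log_3 17))

For T(n) = 17T(n/3) + O(n^2): log_3(17) = 2.5789. This is Case 1 of the Master Theorem (c < log_b(a), work dominated by leaves), giving O(n^(log_3 17)).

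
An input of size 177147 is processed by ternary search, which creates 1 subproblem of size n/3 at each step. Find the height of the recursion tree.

For divide and conquer with division factor 3:

Problem sizes at each level:
Level 0: 177147
Level 1: 59049
Level 2: 19683
Level 3: 6561
Level 4: 2187
Level 5: 729
Level 6: 243
Level 7: 81
Level 8: 27
Level 9: 9
Level 10: 3
Level 11: 1

The root is level 0 and the size-1 base case is level 11 (the tree spans levels 0 through 11, i.e. 12 levels counting the root), so the depth is the number of divisions: log_3(177147) = 11

The recursion tree depth is log_3(177147) = 11. At each level, the problem size is divided by 3, so it takes 11 divisions to reduce to a base case of size 1. The algorithm makes 1 recursive call at each level.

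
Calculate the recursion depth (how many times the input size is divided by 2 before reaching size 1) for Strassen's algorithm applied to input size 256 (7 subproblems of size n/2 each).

For divide and conquer with division factor 2:

Problem sizes at each level:
Level 0: 256
Level 1: 128
Level 2: 64
Level 3: 32
Level 4: 16
Level 5: 8
Level 6: 4
Level 7: 2
Level 8: 1

The root is level 0 and the size-1 base case is level 8 (the tree spans levels 0 through 8, i.e. 9 levels counting the root), so the depth is the number of divisions: log_2(256) = 8

The recursion tree depth is log_2(256) = 8. At each level, the problem size is divided by 2, so it takes 8 divisions to reduce to a base case of size 1. The algorithm makes 7 recursive calls at each level.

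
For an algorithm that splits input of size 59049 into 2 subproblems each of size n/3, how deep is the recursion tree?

For divide and conquer with division factor 3:

Problem sizes at each level:
Level 0: 59049
Level 1: 19683
Level 2: 6561
Level 3: 2187
Level 4: 729
Level 5: 243
Level 6: 81
Level 7: 27
Level 8: 9
Level 9: 3
Level 10: 1

The root is level 0 and the size-1 base case is level 10 (the tree spans levels 0 through 10, i.e. 11 levels counting the root), so the depth is the number of divisions: log_3(59049) = 10

The recursion tree depth is log_3(59049) = 10. At each level, the problem size is divided by 3, so it takes 10 divisions to reduce to a base case of size 1. The algorithm makes 2 recursive calls at each level.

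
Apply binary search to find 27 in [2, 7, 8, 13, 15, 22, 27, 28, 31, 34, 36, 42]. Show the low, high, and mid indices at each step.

Binary search for 27 in [2, 7, 8, 13, 15, 22, 27, 28, 31, 34, 36, 42]:

lo=0, hi=11, mid=5, arr[mid]=22 -> 22 < 27, search right half
lo=6, hi=11, mid=8, arr[mid]=31 -> 31 > 27, search left half
lo=6, hi=7, mid=6, arr[mid]=27 -> Found target at index 6!

Binary search finds 27 at index 6 after 3 comparisons. The search repeatedly halves the search space by comparing with the middle element.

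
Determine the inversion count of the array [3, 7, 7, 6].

Finding inversions in [3, 7, 7, 6]:

(1, 3): arr[1]=7 > arr[3]=6
(2, 3): arr[2]=7 > arr[3]=6

Total inversions: 2

The array has 2 inversion(s): (1,3), (2,3). Each pair (i,j) satisfies i < j and arr[i] > arr[j].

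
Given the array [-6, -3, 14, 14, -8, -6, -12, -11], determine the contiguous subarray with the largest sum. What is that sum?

Using Kadane's algorithm on [-6, -3, 14, 14, -8, -6, -12, -11]:

Scanning through the array:
Position 1 (value -3): max_ending_here = -3, max_so_far = -3
Position 2 (value 14): max_ending_here = 14, max_so_far = 14
Position 3 (value 14): max_ending_here = 28, max_so_far = 28
Position 4 (value -8): max_ending_here = 20, max_so_far = 28
Position 5 (value -6): max_ending_here = 14, max_so_far = 28
Position 6 (value -12): max_ending_here = 2, max_so_far = 28
Position 7 (value -11): max_ending_here = -9, max_so_far = 28

Maximum subarray: [14, 14]
Maximum sum: 28

The maximum subarray is [14, 14] with sum 28. This subarray runs from index 2 to index 3.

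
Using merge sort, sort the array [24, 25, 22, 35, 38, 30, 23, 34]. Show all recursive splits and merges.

Merge sort trace:

Split: [24, 25, 22, 35, 38, 30, 23, 34] -> [24, 25, 22, 35] and [38, 30, 23, 34]
  Split: [24, 25, 22, 35] -> [24, 25] and [22, 35]
    Split: [24, 25] -> [24] and [25]
    Merge: [24] + [25] -> [24, 25]
    Split: [22, 35] -> [22] and [35]
    Merge: [22] + [35] -> [22, 35]
  Merge: [24, 25] + [22, 35] -> [22, 24, 25, 35]
  Split: [38, 30, 23, 34] -> [38, 30] and [23, 34]
    Split: [38, 30] -> [38] and [30]
    Merge: [38] + [30] -> [30, 38]
    Split: [23, 34] -> [23] and [34]
    Merge: [23] + [34] -> [23, 34]
  Merge: [30, 38] + [23, 34] -> [23, 30, 34, 38]
Merge: [22, 24, 25, 35] + [23, 30, 34, 38] -> [22, 23, 24, 25, 30, 34, 35, 38]

Final sorted array: [22, 23, 24, 25, 30, 34, 35, 38]

The merge sort proceeds by recursively splitting the array and merging sorted halves.
After all merges, the sorted array is [22, 23, 24, 25, 30, 34, 35, 38].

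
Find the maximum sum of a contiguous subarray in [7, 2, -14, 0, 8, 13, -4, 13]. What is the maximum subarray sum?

Using Kadane's algorithm on [7, 2, -14, 0, 8, 13, -4, 13]:

Scanning through the array:
Position 1 (value 2): max_ending_here = 9, max_so_far = 9
Position 2 (value -14): max_ending_here = -5, max_so_far = 9
Position 3 (value 0): max_ending_here = 0, max_so_far = 9
Position 4 (value 8): max_ending_here = 8, max_so_far = 9
Position 5 (value 13): max_ending_here = 21, max_so_far = 21
Position 6 (value -4): max_ending_here = 17, max_so_far = 21
Position 7 (value 13): max_ending_here = 30, max_so_far = 30

Maximum subarray: [0, 8, 13, -4, 13]
Maximum sum: 30

The maximum subarray is [0, 8, 13, -4, 13] with sum 30. This subarray runs from index 3 to index 7.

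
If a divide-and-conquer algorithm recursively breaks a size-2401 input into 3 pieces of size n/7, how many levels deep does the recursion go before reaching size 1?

For divide and conquer with division factor 7:

Problem sizes at each level:
Level 0: 2401
Level 1: 343
Level 2: 49
Level 3: 7
Level 4: 1

The root is level 0 and the size-1 base case is level 4 (the tree spans levels 0 through 4, i.e. 5 levels counting the root), so the depth is the number of divisions: log_7(2401) = 4

The recursion tree depth is log_7(2401) = 4. At each level, the problem size is divided by 7, so it takes 4 divisions to reduce to a base case of size 1. The algorithm makes 3 recursive calls at each level.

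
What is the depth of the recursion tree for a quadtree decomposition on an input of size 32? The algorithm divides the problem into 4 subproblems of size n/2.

For divide and conquer with division factor 2:

Problem sizes at each level:
Level 0: 32
Level 1: 16
Level 2: 8
Level 3: 4
Level 4: 2
Level 5: 1

The root is level 0 and the size-1 base case is level 5 (the tree spans levels 0 through 5, i.e. 6 levels counting the root), so the depth is the number of divisions: log_2(32) = 5

The recursion tree depth is log_2(32) = 5. At each level, the problem size is divided by 2, so it takes 5 divisions to reduce to a base case of size 1. The algorithm makes 4 recursive calls at each level.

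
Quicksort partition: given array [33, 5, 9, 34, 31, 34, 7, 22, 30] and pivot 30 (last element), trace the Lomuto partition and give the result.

Lomuto partition with pivot = 30:

Initial array: [33, 5, 9, 34, 31, 34, 7, 22, 30]

arr[0]=33 > 30: no swap
arr[1]=5 <= 30: swap with position 0, array becomes [5, 33, 9, 34, 31, 34, 7, 22, 30]
arr[2]=9 <= 30: swap with position 1, array becomes [5, 9, 33, 34, 31, 34, 7, 22, 30]
arr[3]=34 > 30: no swap
arr[4]=31 > 30: no swap
arr[5]=34 > 30: no swap
arr[6]=7 <= 30: swap with position 2, array becomes [5, 9, 7, 34, 31, 34, 33, 22, 30]
arr[7]=22 <= 30: swap with position 3, array becomes [5, 9, 7, 22, 31, 34, 33, 34, 30]

Place pivot at position 4: [5, 9, 7, 22, 30, 34, 33, 34, 31]
Pivot position: 4

After partitioning with pivot 30, the array becomes [5, 9, 7, 22, 30, 34, 33, 34, 31]. The pivot is placed at index 4. All elements to the left of the pivot are <= 30, and all elements to the right are > 30.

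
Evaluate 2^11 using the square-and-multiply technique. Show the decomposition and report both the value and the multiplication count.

Computing 2^11 by squaring (build up from 2^1; each line after the first costs one multiplication):

2^1 = 2
2^2 = (2^1)^2 = 2^2 = 4
2^4 = (2^2)^2 = 4^2 = 16
2^5 = 2 * 2^4 = 2 * 16 = 32
2^10 = (2^5)^2 = 32^2 = 1024
2^11 = 2 * 2^10 = 2 * 1024 = 2048

Result: 2048
Multiplications needed: 5 (5 lines after 2^1)

2^11 = 2048. Using exponentiation by squaring, this requires 5 multiplications. The key idea: if the exponent is even, square the half-power; if odd, multiply by the base once.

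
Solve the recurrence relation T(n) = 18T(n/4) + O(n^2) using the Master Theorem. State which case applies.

Master Theorem for T(n) = 18T(n/4) + O(n^2):

a = 18, b = 4, c = 2
log_b(a) = log_4(18) = 2.0850

Case 1: c = 2 < log_4(18) = 2.0850
T(n) = O(n^(log_4 18))

For T(n) = 18T(n/4) + O(n^2): log_4(18) = 2.0850. This is Case 1 of the Master Theorem (c < log_b(a), work dominated by leaves), giving O(n^(log_4 18)).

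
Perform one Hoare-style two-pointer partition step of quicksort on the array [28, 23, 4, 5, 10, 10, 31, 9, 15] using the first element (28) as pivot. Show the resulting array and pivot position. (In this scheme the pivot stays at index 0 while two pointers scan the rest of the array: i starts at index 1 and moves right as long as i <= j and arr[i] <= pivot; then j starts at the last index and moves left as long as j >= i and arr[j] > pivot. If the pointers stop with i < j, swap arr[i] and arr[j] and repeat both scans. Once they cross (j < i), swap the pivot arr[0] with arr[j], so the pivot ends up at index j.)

Hoare-style two-pointer partition with pivot = 28:

Initial array: [28, 23, 4, 5, 10, 10, 31, 9, 15]

Pointers start at i = 1, j = 8.
i stops at index 6 (arr[6]=31 > 28), j stops at index 8 (arr[8]=15 <= 28): swap arr[6] and arr[8], array becomes [28, 23, 4, 5, 10, 10, 15, 9, 31]
i ends at 8, j ends at 7: the pointers have crossed (j < i), so scanning stops.

Swap pivot arr[0] with arr[7] to place pivot at position 7: [9, 23, 4, 5, 10, 10, 15, 28, 31]
Pivot position: 7

After partitioning with pivot 28, the array becomes [9, 23, 4, 5, 10, 10, 15, 28, 31]. The pivot is placed at index 7. All elements to the left of the pivot are <= 28, and all elements to the right are > 28.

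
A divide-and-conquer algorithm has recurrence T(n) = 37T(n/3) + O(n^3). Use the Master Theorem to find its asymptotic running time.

Master Theorem for T(n) = 37T(n/3) + O(n^3):

a = 37, b = 3, c = 3
log_b(a) = log_3(37) = 3.2868

Case 1: c = 3 < log_3(37) = 3.2868
T(n) = O(n^(log_3 37))

For T(n) = 37T(n/3) + O(n^3): log_3(37) = 3.2868. This is Case 1 of the Master Theorem (c < log_b(a), work dominated by leaves), giving O(n^(log_3 37)).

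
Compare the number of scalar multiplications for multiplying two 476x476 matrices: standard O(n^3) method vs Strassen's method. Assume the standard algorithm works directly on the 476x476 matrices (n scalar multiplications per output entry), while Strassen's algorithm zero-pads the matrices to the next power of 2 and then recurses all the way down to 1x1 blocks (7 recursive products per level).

Matrix multiplication for 476x476 matrices:

Strassen's algorithm requires power-of-2 dimensions. Pad 476x476 to 512x512 (next power of 2).

Standard algorithm: 476^3 = 107850176 multiplications
Strassen's algorithm: 7^(log2(512)) = 7^9 = 40353607 multiplications
Savings: 107850176 - 40353607 = 67496569 multiplications

Standard: 107850176 multiplications (476^3). Strassen: 40353607 multiplications (7^9, after padding to 512x512). Strassen reduces 8 recursive multiplications to 7 at each level.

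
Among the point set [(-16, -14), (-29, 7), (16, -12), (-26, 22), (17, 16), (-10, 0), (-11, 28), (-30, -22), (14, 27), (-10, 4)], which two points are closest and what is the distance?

Computing all pairwise distances among 10 points:

d((-16, -14), (-29, 7)) = 24.6982
d((-16, -14), (16, -12)) = 32.0624
d((-16, -14), (-26, 22)) = 37.3631
d((-16, -14), (17, 16)) = 44.5982
d((-16, -14), (-10, 0)) = 15.2315
d((-16, -14), (-11, 28)) = 42.2966
d((-16, -14), (-30, -22)) = 16.1245
d((-16, -14), (14, 27)) = 50.8035
d((-16, -14), (-10, 4)) = 18.9737
d((-29, 7), (16, -12)) = 48.8467
d((-29, 7), (-26, 22)) = 15.2971
d((-29, 7), (17, 16)) = 46.8722
d((-29, 7), (-10, 0)) = 20.2485
d((-29, 7), (-11, 28)) = 27.6586
d((-29, 7), (-30, -22)) = 29.0172
d((-29, 7), (14, 27)) = 47.4236
d((-29, 7), (-10, 4)) = 19.2354
d((16, -12), (-26, 22)) = 54.037
d((16, -12), (17, 16)) = 28.0179
d((16, -12), (-10, 0)) = 28.6356
d((16, -12), (-11, 28)) = 48.2597
d((16, -12), (-30, -22)) = 47.0744
d((16, -12), (14, 27)) = 39.0512
d((16, -12), (-10, 4)) = 30.5287
d((-26, 22), (17, 16)) = 43.4166
d((-26, 22), (-10, 0)) = 27.2029
d((-26, 22), (-11, 28)) = 16.1555
d((-26, 22), (-30, -22)) = 44.1814
d((-26, 22), (14, 27)) = 40.3113
d((-26, 22), (-10, 4)) = 24.0832
d((17, 16), (-10, 0)) = 31.3847
d((17, 16), (-11, 28)) = 30.4631
d((17, 16), (-30, -22)) = 60.4401
d((17, 16), (14, 27)) = 11.4018
d((17, 16), (-10, 4)) = 29.5466
d((-10, 0), (-11, 28)) = 28.0179
d((-10, 0), (-30, -22)) = 29.7321
d((-10, 0), (14, 27)) = 36.1248
d((-10, 0), (-10, 4)) = 4.0 <-- minimum
d((-11, 28), (-30, -22)) = 53.4883
d((-11, 28), (14, 27)) = 25.02
d((-11, 28), (-10, 4)) = 24.0208
d((-30, -22), (14, 27)) = 65.8559
d((-30, -22), (-10, 4)) = 32.8024
d((14, 27), (-10, 4)) = 33.2415

Closest pair: (-10, 0) and (-10, 4) with distance 4.0

The closest pair is (-10, 0) and (-10, 4) with Euclidean distance 4.0. For 10 points, brute-force pairwise comparison is shown above. For large n, the divide-and-conquer algorithm (sort by x, recurse on halves, check the dividing strip) achieves O(n log n).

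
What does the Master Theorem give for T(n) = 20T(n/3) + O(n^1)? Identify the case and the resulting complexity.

Master Theorem for T(n) = 20T(n/3) + O(n^1):

a = 20, b = 3, c = 1
log_b(a) = log_3(20) = 2.7268

Case 1: c = 1 < log_3(20) = 2.7268
T(n) = O(n^(log_3 20))

For T(n) = 20T(n/3) + O(n^1): log_3(20) = 2.7268. This is Case 1 of the Master Theorem (c < log_b(a), work dominated by leaves), giving O(n^(log_3 20)).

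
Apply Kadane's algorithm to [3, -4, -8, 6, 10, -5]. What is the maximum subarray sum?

Using Kadane's algorithm on [3, -4, -8, 6, 10, -5]:

Scanning through the array:
Position 1 (value -4): max_ending_here = -1, max_so_far = 3
Position 2 (value -8): max_ending_here = -8, max_so_far = 3
Position 3 (value 6): max_ending_here = 6, max_so_far = 6
Position 4 (value 10): max_ending_here = 16, max_so_far = 16
Position 5 (value -5): max_ending_here = 11, max_so_far = 16

Maximum subarray: [6, 10]
Maximum sum: 16

The maximum subarray is [6, 10] with sum 16. This subarray runs from index 3 to index 4.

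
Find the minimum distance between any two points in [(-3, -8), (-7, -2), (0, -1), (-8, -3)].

Computing all pairwise distances among 4 points:

d((-3, -8), (-7, -2)) = 7.2111
d((-3, -8), (0, -1)) = 7.6158
d((-3, -8), (-8, -3)) = 7.0711
d((-7, -2), (0, -1)) = 7.0711
d((-7, -2), (-8, -3)) = 1.4142 <-- minimum
d((0, -1), (-8, -3)) = 8.2462

Closest pair: (-7, -2) and (-8, -3) with distance 1.4142

The closest pair is (-7, -2) and (-8, -3) with Euclidean distance 1.4142. For 4 points, brute-force pairwise comparison is shown above. For large n, the divide-and-conquer algorithm (sort by x, recurse on halves, check the dividing strip) achieves O(n log n).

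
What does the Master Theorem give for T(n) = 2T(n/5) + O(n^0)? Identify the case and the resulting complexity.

Master Theorem for T(n) = 2T(n/5) + O(n^0):

a = 2, b = 5, c = 0
log_b(a) = log_5(2) = 0.4307

Case 1: c = 0 < log_5(2) = 0.4307
T(n) = O(n^(log_5 2))

For T(n) = 2T(n/5) + O(n^0): log_5(2) = 0.4307. This is Case 1 of the Master Theorem (c < log_b(a), work dominated by leaves), giving O(n^(log_5 2)).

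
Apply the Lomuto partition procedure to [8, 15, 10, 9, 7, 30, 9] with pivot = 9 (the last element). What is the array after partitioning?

Lomuto partition with pivot = 9:

Initial array: [8, 15, 10, 9, 7, 30, 9]

arr[0]=8 <= 9: swap with position 0, array becomes [8, 15, 10, 9, 7, 30, 9]
arr[1]=15 > 9: no swap
arr[2]=10 > 9: no swap
arr[3]=9 <= 9: swap with position 1, array becomes [8, 9, 10, 15, 7, 30, 9]
arr[4]=7 <= 9: swap with position 2, array becomes [8, 9, 7, 15, 10, 30, 9]
arr[5]=30 > 9: no swap

Place pivot at position 3: [8, 9, 7, 9, 10, 30, 15]
Pivot position: 3

After partitioning with pivot 9, the array becomes [8, 9, 7, 9, 10, 30, 15]. The pivot is placed at index 3. All elements to the left of the pivot are <= 9, and all elements to the right are > 9.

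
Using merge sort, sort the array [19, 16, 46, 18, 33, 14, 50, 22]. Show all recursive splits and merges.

Merge sort trace:

Split: [19, 16, 46, 18, 33, 14, 50, 22] -> [19, 16, 46, 18] and [33, 14, 50, 22]
  Split: [19, 16, 46, 18] -> [19, 16] and [46, 18]
    Split: [19, 16] -> [19] and [16]
    Merge: [19] + [16] -> [16, 19]
    Split: [46, 18] -> [46] and [18]
    Merge: [46] + [18] -> [18, 46]
  Merge: [16, 19] + [18, 46] -> [16, 18, 19, 46]
  Split: [33, 14, 50, 22] -> [33, 14] and [50, 22]
    Split: [33, 14] -> [33] and [14]
    Merge: [33] + [14] -> [14, 33]
    Split: [50, 22] -> [50] and [22]
    Merge: [50] + [22] -> [22, 50]
  Merge: [14, 33] + [22, 50] -> [14, 22, 33, 50]
Merge: [16, 18, 19, 46] + [14, 22, 33, 50] -> [14, 16, 18, 19, 22, 33, 46, 50]

Final sorted array: [14, 16, 18, 19, 22, 33, 46, 50]

The merge sort proceeds by recursively splitting the array and merging sorted halves.
After all merges, the sorted array is [14, 16, 18, 19, 22, 33, 46, 50].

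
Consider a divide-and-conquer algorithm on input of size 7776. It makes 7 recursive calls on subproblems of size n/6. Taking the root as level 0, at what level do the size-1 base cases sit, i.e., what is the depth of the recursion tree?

For divide and conquer with division factor 6:

Problem sizes at each level:
Level 0: 7776
Level 1: 1296
Level 2: 216
Level 3: 36
Level 4: 6
Level 5: 1

The root is level 0 and the size-1 base case is level 5 (the tree spans levels 0 through 5, i.e. 6 levels counting the root), so the depth is the number of divisions: log_6(7776) = 5

The recursion tree depth is log_6(7776) = 5. At each level, the problem size is divided by 6, so it takes 5 divisions to reduce to a base case of size 1. The algorithm makes 7 recursive calls at each level.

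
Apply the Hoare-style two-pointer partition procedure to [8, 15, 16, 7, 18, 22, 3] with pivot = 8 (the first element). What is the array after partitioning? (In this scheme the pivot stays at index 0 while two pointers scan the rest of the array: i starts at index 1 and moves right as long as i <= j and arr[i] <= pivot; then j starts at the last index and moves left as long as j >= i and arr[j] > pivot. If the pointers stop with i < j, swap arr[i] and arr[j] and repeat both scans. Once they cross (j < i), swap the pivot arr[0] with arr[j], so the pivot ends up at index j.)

Hoare-style two-pointer partition with pivot = 8:

Initial array: [8, 15, 16, 7, 18, 22, 3]

Pointers start at i = 1, j = 6.
i stops at index 1 (arr[1]=15 > 8), j stops at index 6 (arr[6]=3 <= 8): swap arr[1] and arr[6], array becomes [8, 3, 16, 7, 18, 22, 15]
i stops at index 2 (arr[2]=16 > 8), j stops at index 3 (arr[3]=7 <= 8): swap arr[2] and arr[3], array becomes [8, 3, 7, 16, 18, 22, 15]
i ends at 3, j ends at 2: the pointers have crossed (j < i), so scanning stops.

Swap pivot arr[0] with arr[2] to place pivot at position 2: [7, 3, 8, 16, 18, 22, 15]
Pivot position: 2

After partitioning with pivot 8, the array becomes [7, 3, 8, 16, 18, 22, 15]. The pivot is placed at index 2. All elements to the left of the pivot are <= 8, and all elements to the right are > 8.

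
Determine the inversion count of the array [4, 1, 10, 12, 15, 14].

Finding inversions in [4, 1, 10, 12, 15, 14]:

(0, 1): arr[0]=4 > arr[1]=1
(4, 5): arr[4]=15 > arr[5]=14

Total inversions: 2

The array has 2 inversion(s): (0,1), (4,5). Each pair (i,j) satisfies i < j and arr[i] > arr[j].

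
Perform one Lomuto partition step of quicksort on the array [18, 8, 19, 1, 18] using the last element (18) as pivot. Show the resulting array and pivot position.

Lomuto partition with pivot = 18:

Initial array: [18, 8, 19, 1, 18]

arr[0]=18 <= 18: swap with position 0, array becomes [18, 8, 19, 1, 18]
arr[1]=8 <= 18: swap with position 1, array becomes [18, 8, 19, 1, 18]
arr[2]=19 > 18: no swap
arr[3]=1 <= 18: swap with position 2, array becomes [18, 8, 1, 19, 18]

Place pivot at position 3: [18, 8, 1, 18, 19]
Pivot position: 3

After partitioning with pivot 18, the array becomes [18, 8, 1, 18, 19]. The pivot is placed at index 3. All elements to the left of the pivot are <= 18, and all elements to the right are > 18.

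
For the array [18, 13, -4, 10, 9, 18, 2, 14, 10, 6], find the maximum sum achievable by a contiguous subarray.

Using Kadane's algorithm on [18, 13, -4, 10, 9, 18, 2, 14, 10, 6]:

Scanning through the array:
Position 1 (value 13): max_ending_here = 31, max_so_far = 31
Position 2 (value -4): max_ending_here = 27, max_so_far = 31
Position 3 (value 10): max_ending_here = 37, max_so_far = 37
Position 4 (value 9): max_ending_here = 46, max_so_far = 46
Position 5 (value 18): max_ending_here = 64, max_so_far = 64
Position 6 (value 2): max_ending_here = 66, max_so_far = 66
Position 7 (value 14): max_ending_here = 80, max_so_far = 80
Position 8 (value 10): max_ending_here = 90, max_so_far = 90
Position 9 (value 6): max_ending_here = 96, max_so_far = 96

Maximum subarray: [18, 13, -4, 10, 9, 18, 2, 14, 10, 6]
Maximum sum: 96

The maximum subarray is [18, 13, -4, 10, 9, 18, 2, 14, 10, 6] with sum 96. This subarray runs from index 0 to index 9.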